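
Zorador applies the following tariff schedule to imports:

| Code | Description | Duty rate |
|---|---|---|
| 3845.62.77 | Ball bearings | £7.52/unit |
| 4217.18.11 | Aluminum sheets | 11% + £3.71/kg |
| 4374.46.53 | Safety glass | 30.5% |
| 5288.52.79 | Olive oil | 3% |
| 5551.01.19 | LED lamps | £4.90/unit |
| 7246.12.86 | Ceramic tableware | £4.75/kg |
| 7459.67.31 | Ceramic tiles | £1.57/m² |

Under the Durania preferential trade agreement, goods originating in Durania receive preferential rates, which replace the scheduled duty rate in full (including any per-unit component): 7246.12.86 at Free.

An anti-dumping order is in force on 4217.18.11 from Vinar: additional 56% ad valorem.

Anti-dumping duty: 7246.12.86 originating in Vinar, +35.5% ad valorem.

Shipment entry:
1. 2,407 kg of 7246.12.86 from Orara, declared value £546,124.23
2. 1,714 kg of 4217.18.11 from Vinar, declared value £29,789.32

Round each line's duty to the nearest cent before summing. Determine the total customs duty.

£37,751.03

Line 1 (7246.12.86, Orara, 2,407 kg, £546,124.23):
Base rate for 7246.12.86 is £4.75/kg.
7246.12.86 has an FTA preferential rate, but origin Orara is not Durania; base rate stands.
The additional-duty order on 7246.12.86 targets Vinar, not Orara; it does not apply.
Duty = 2,407 × £4.75 = £11,433.25.
Line 2 (4217.18.11, Vinar, 1,714 kg, £29,789.32):
Base rate for 4217.18.11 is 11% + £3.71/kg.
Additional duty on 4217.18.11 from Vinar: +56%. Applied ad valorem rate: 11% + 56% = 67%.
Duty = £29,789.32 × 67% + 1,714 × £3.71 = £26,317.78.
Total = £11,433.25 + £26,317.78 = £37,751.03.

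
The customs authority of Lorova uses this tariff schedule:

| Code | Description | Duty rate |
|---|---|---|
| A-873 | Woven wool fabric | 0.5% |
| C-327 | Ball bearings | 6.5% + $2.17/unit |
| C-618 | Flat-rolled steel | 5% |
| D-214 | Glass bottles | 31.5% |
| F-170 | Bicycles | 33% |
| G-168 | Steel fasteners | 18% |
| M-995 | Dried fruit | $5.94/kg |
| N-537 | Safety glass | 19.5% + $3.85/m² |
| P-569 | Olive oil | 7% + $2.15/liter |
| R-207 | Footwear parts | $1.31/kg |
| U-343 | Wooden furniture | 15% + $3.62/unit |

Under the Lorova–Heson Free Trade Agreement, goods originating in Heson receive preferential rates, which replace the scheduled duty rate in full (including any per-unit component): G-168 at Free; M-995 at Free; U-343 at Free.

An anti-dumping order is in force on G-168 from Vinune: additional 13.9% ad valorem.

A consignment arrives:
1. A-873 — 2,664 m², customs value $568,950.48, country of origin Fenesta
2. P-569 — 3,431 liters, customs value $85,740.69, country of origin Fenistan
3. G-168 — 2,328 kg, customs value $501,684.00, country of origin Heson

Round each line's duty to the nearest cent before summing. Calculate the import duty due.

$16,223.25

Line 1 (A-873, Fenesta, 2,664 m², $568,950.48):
Base rate for A-873 is 0.5%.
Duty = $568,950.48 × 0.5% = $2,844.75.
Line 2 (P-569, Fenistan, 3,431 liters, $85,740.69):
Base rate for P-569 is 7% + $2.15/liter.
Duty = $85,740.69 × 7% + 3,431 × $2.15 = $13,378.50.
Line 3 (G-168, Heson, 2,328 kg, $501,684.00):
Base rate for G-168 is 18%.
Origin Heson qualifies under the Lorova–Heson agreement and G-168 is covered: preferential rate Free applies instead.
The additional-duty order on G-168 targets Vinune, not Heson; it does not apply.
Duty = $501,684.00 × 0% = $0.00.
Total = $2,844.75 + $13,378.50 + $0.00 = $16,223.25.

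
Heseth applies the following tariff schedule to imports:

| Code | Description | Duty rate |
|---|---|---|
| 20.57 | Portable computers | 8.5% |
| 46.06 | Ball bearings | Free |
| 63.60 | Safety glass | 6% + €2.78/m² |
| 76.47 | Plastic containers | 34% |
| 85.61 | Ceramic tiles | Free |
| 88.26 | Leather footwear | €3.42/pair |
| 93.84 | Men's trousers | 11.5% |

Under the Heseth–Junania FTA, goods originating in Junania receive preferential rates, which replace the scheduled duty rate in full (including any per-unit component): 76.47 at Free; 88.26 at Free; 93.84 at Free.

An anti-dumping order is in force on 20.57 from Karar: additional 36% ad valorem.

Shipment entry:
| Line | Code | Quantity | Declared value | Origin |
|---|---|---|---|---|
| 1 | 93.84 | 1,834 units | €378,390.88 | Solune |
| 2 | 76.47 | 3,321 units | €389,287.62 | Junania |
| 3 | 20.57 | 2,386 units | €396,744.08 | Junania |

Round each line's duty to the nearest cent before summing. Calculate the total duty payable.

Line 1 (93.84, Solune, 1,834 units, €378,390.88):
Base rate for 93.84 is 11.5%.
93.84 has an FTA preferential rate, but origin Solune is not Junania; base rate stands.
Duty = €378,390.88 × 11.5% = €43,514.95.
Line 2 (76.47, Junania, 3,321 units, €389,287.62):
Base rate for 76.47 is 34%.
Origin Junania qualifies under the Heseth–Junania agreement and 76.47 is covered: preferential rate Free applies instead.
Duty = €389,287.62 × 0% = €0.00.
Line 3 (20.57, Junania, 2,386 units, €396,744.08):
Base rate for 20.57 is 8.5%.
Origin Junania is the FTA partner but 20.57 is not on the preference list; base rate stands.
The additional-duty order on 20.57 targets Karar, not Junania; it does not apply.
Duty = €396,744.08 × 8.5% = €33,723.25.
Total = €43,514.95 + €0.00 + €33,723.25 = €77,238.20.

€77,238.20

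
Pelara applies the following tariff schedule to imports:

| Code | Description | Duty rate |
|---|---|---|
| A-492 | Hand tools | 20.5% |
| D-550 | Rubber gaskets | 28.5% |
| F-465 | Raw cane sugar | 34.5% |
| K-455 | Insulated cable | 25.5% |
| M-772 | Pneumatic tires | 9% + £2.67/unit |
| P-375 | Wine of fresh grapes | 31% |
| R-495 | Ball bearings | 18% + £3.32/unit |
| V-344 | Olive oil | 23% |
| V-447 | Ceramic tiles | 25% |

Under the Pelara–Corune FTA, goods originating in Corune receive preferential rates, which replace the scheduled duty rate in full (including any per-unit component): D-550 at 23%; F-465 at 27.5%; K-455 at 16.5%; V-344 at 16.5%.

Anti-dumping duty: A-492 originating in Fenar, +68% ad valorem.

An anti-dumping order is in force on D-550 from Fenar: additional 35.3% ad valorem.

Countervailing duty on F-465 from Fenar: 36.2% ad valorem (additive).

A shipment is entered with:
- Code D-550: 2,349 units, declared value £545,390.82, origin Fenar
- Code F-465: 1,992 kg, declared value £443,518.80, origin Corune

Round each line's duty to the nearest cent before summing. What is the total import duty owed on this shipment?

Line 1 (D-550, Fenar, 2,349 units, £545,390.82):
Base rate for D-550 is 28.5%.
D-550 has an FTA preferential rate, but origin Fenar is not Corune; base rate stands.
Additional duty on D-550 from Fenar: +35.3%. Applied ad valorem rate: 28.5% + 35.3% = 63.8%.
Duty = £545,390.82 × 63.8% = £347,959.34.
Line 2 (F-465, Corune, 1,992 kg, £443,518.80):
Base rate for F-465 is 34.5%.
Origin Corune qualifies under the Pelara–Corune agreement and F-465 is covered: preferential rate 27.5% applies instead.
The additional-duty order on F-465 targets Fenar, not Corune; it does not apply.
Duty = £443,518.80 × 27.5% = £121,967.67.
Total = £347,959.34 + £121,967.67 = £469,927.01.

£469,927.01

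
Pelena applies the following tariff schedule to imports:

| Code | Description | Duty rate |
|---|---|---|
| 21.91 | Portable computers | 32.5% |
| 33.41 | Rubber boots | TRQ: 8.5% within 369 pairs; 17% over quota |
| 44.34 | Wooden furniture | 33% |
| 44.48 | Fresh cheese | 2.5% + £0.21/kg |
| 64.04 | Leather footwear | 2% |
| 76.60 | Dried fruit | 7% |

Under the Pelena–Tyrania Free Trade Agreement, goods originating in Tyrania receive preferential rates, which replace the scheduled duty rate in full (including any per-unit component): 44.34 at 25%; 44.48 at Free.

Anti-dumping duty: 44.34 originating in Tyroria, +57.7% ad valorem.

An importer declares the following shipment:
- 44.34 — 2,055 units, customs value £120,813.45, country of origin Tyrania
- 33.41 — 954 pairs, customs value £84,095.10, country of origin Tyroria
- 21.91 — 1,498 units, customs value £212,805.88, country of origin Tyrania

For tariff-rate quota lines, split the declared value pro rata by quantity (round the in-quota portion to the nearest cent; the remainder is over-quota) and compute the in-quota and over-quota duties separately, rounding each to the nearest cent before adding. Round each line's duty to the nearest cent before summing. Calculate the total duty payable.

£110,896.61

Line 1 (44.34, Tyrania, 2,055 units, £120,813.45):
Base rate for 44.34 is 33%.
Origin Tyrania qualifies under the Pelena–Tyrania agreement and 44.34 is covered: preferential rate 25% applies instead.
The additional-duty order on 44.34 targets Tyroria, not Tyrania; it does not apply.
Duty = £120,813.45 × 25% = £30,203.36.
Line 2 (33.41, Tyroria, 954 pairs, £84,095.10):
Code 33.41 is under a tariff-rate quota (threshold 369 pairs). In-quota: 369 pairs at 8.5%; over-quota: 585 pairs at 17%.
Pro-rata value split: in-quota = £84,095.10 × 369/954 = £32,527.35; over-quota = £84,095.10 − £32,527.35 = £51,567.75.
In-quota duty = £32,527.35 × 8.5% = £2,764.82. Over-quota duty = £51,567.75 × 17% = £8,766.52.
Line duty = £2,764.82 + £8,766.52 = £11,531.34.
Line 3 (21.91, Tyrania, 1,498 units, £212,805.88):
Base rate for 21.91 is 32.5%.
Origin Tyrania is the FTA partner but 21.91 is not on the preference list; base rate stands.
Duty = £212,805.88 × 32.5% = £69,161.91.
Total = £30,203.36 + £11,531.34 + £69,161.91 = £110,896.61.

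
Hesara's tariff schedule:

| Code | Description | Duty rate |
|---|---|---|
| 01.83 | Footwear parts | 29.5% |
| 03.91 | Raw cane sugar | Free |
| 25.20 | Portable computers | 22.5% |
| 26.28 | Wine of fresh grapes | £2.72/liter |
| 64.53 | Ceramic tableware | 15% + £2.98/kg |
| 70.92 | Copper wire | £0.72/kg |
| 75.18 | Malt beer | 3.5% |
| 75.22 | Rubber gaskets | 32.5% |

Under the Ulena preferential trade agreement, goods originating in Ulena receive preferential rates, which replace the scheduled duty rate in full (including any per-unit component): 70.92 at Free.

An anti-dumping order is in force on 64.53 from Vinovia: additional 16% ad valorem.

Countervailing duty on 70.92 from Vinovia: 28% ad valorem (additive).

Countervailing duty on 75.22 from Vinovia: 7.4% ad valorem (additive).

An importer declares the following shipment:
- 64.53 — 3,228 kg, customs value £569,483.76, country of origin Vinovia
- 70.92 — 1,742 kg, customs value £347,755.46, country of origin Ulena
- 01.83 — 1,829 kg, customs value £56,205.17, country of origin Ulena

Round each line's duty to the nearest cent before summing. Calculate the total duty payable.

Line 1 (64.53, Vinovia, 3,228 kg, £569,483.76):
Base rate for 64.53 is 15% + £2.98/kg.
Additional duty on 64.53 from Vinovia: +16%. Applied ad valorem rate: 15% + 16% = 31%.
Duty = £569,483.76 × 31% + 3,228 × £2.98 = £186,159.41.
Line 2 (70.92, Ulena, 1,742 kg, £347,755.46):
Base rate for 70.92 is £0.72/kg.
Origin Ulena qualifies under the Hesara–Ulena agreement and 70.92 is covered: preferential rate Free applies instead.
The additional-duty order on 70.92 targets Vinovia, not Ulena; it does not apply.
Duty = £347,755.46 × 0% = £0.00.
Line 3 (01.83, Ulena, 1,829 kg, £56,205.17):
Base rate for 01.83 is 29.5%.
Origin Ulena is the FTA partner but 01.83 is not on the preference list; base rate stands.
Duty = £56,205.17 × 29.5% = £16,580.53.
Total = £186,159.41 + £0.00 + £16,580.53 = £202,739.94.

£202,739.94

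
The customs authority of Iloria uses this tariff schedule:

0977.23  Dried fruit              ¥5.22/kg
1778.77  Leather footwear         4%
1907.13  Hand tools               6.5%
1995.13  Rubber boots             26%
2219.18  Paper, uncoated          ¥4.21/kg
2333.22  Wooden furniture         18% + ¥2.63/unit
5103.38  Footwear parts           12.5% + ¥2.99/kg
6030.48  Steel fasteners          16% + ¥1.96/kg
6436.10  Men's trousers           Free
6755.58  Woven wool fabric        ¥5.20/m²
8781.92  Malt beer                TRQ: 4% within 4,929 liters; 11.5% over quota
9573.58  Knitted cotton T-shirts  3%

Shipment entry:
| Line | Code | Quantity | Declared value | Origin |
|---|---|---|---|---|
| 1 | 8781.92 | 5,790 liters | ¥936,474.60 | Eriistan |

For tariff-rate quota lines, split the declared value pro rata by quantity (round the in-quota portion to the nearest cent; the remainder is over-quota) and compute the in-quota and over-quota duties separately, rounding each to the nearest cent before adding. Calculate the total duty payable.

Line 1 (8781.92, Eriistan, 5,790 liters, ¥936,474.60):
Code 8781.92 is under a tariff-rate quota (threshold 4,929 liters). In-quota: 4,929 liters at 4%; over-quota: 861 liters at 11.5%.
Pro-rata value split: in-quota = ¥936,474.60 × 4,929/5,790 = ¥797,216.46; over-quota = ¥936,474.60 − ¥797,216.46 = ¥139,258.14.
In-quota duty = ¥797,216.46 × 4% = ¥31,888.66. Over-quota duty = ¥139,258.14 × 11.5% = ¥16,014.69.
Line duty = ¥31,888.66 + ¥16,014.69 = ¥47,903.35.

¥47,903.35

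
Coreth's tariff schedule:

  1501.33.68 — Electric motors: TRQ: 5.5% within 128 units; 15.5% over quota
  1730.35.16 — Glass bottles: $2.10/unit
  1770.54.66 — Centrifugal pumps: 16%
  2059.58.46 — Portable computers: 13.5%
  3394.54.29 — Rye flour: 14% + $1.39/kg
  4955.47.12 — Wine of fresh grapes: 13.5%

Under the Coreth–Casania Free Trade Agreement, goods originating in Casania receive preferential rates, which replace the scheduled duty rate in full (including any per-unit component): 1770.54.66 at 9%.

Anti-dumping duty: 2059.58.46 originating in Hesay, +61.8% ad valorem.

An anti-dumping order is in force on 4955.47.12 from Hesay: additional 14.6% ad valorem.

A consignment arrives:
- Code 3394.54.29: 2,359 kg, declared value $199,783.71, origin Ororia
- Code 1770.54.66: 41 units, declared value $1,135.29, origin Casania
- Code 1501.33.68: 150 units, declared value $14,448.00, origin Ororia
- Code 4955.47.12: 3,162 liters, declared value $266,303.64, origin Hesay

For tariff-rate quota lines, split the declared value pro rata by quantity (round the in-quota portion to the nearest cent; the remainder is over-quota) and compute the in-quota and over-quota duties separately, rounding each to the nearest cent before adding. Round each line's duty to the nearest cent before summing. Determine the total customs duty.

$107,188.77

Line 1 (3394.54.29, Ororia, 2,359 kg, $199,783.71):
Base rate for 3394.54.29 is 14% + $1.39/kg.
Duty = $199,783.71 × 14% + 2,359 × $1.39 = $31,248.73.
Line 2 (1770.54.66, Casania, 41 units, $1,135.29):
Base rate for 1770.54.66 is 16%.
Origin Casania qualifies under the Coreth–Casania agreement and 1770.54.66 is covered: preferential rate 9% applies instead.
Duty = $1,135.29 × 9% = $102.18.
Line 3 (1501.33.68, Ororia, 150 units, $14,448.00):
Code 1501.33.68 is under a tariff-rate quota (threshold 128 units). In-quota: 128 units at 5.5%; over-quota: 22 units at 15.5%.
Pro-rata value split: in-quota = $14,448.00 × 128/150 = $12,328.96; over-quota = $14,448.00 − $12,328.96 = $2,119.04.
In-quota duty = $12,328.96 × 5.5% = $678.09. Over-quota duty = $2,119.04 × 15.5% = $328.45.
Line duty = $678.09 + $328.45 = $1,006.54.
Line 4 (4955.47.12, Hesay, 3,162 liters, $266,303.64):
Base rate for 4955.47.12 is 13.5%.
Additional duty on 4955.47.12 from Hesay: +14.6%. Applied ad valorem rate: 13.5% + 14.6% = 28.1%.
Duty = $266,303.64 × 28.1% = $74,831.32.
Total = $31,248.73 + $102.18 + $1,006.54 + $74,831.32 = $107,188.77.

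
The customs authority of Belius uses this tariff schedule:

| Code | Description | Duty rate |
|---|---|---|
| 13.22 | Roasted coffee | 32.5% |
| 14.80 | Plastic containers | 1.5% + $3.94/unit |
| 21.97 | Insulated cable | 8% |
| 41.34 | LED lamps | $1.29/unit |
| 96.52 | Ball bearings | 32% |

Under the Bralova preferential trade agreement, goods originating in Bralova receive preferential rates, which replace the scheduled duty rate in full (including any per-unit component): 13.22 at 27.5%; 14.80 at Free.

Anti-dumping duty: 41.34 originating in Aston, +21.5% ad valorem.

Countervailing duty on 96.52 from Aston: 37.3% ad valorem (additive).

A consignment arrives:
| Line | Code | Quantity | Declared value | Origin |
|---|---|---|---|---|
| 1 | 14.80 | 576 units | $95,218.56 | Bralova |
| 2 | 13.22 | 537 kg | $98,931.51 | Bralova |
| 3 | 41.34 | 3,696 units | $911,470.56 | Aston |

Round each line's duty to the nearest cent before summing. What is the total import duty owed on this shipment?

$227,940.18

Line 1 (14.80, Bralova, 576 units, $95,218.56):
Base rate for 14.80 is 1.5% + $3.94/unit.
Origin Bralova qualifies under the Belius–Bralova agreement and 14.80 is covered: preferential rate Free applies instead.
Duty = $95,218.56 × 0% = $0.00.
Line 2 (13.22, Bralova, 537 kg, $98,931.51):
Base rate for 13.22 is 32.5%.
Origin Bralova qualifies under the Belius–Bralova agreement and 13.22 is covered: preferential rate 27.5% applies instead.
Duty = $98,931.51 × 27.5% = $27,206.17.
Line 3 (41.34, Aston, 3,696 units, $911,470.56):
Base rate for 41.34 is $1.29/unit.
Additional duty on 41.34 from Aston: +21.5% ad valorem. Applied ad valorem rate = 21.5%.
Duty = $911,470.56 × 21.5% + 3,696 × $1.29 = $200,734.01.
Total = $0.00 + $27,206.17 + $200,734.01 = $227,940.18.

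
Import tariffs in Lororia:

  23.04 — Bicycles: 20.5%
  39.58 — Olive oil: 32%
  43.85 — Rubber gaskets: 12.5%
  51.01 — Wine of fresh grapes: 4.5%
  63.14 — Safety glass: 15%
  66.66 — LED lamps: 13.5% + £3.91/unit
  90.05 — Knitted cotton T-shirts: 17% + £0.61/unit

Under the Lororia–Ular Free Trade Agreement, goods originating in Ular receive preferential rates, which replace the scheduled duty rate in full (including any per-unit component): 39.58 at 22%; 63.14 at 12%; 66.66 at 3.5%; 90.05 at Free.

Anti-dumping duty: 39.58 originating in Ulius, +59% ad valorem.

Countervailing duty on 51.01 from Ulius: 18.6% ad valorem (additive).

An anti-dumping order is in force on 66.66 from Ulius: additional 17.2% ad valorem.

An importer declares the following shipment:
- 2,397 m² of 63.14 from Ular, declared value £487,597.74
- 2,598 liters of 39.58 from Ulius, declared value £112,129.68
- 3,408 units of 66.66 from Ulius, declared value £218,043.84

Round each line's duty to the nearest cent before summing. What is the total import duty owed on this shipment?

£240,814.48

Line 1 (63.14, Ular, 2,397 m², £487,597.74):
Base rate for 63.14 is 15%.
Origin Ular qualifies under the Lororia–Ular agreement and 63.14 is covered: preferential rate 12% applies instead.
Duty = £487,597.74 × 12% = £58,511.73.
Line 2 (39.58, Ulius, 2,598 liters, £112,129.68):
Base rate for 39.58 is 32%.
39.58 has an FTA preferential rate, but origin Ulius is not Ular; base rate stands.
Additional duty on 39.58 from Ulius: +59%. Applied ad valorem rate: 32% + 59% = 91%.
Duty = £112,129.68 × 91% = £102,038.01.
Line 3 (66.66, Ulius, 3,408 units, £218,043.84):
Base rate for 66.66 is 13.5% + £3.91/unit.
66.66 has an FTA preferential rate, but origin Ulius is not Ular; base rate stands.
Additional duty on 66.66 from Ulius: +17.2%. Applied ad valorem rate: 13.5% + 17.2% = 30.7%.
Duty = £218,043.84 × 30.7% + 3,408 × £3.91 = £80,264.74.
Total = £58,511.73 + £102,038.01 + £80,264.74 = £240,814.48.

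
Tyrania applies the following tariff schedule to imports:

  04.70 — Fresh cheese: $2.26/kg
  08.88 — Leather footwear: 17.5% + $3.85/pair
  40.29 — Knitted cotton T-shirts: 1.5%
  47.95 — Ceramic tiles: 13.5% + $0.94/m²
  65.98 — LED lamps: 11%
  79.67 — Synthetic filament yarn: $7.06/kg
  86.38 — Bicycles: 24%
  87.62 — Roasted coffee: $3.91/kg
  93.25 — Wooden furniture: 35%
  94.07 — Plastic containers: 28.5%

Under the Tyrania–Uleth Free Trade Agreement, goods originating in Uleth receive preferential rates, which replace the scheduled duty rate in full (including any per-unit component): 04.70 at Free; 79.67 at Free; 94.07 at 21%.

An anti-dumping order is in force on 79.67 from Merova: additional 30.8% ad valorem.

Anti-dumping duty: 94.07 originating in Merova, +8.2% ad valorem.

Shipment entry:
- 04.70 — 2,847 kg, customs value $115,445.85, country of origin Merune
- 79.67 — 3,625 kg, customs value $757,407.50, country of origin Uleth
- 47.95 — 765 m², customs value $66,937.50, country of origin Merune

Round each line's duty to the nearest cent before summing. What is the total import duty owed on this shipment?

$16,189.88

Line 1 (04.70, Merune, 2,847 kg, $115,445.85):
Base rate for 04.70 is $2.26/kg.
04.70 has an FTA preferential rate, but origin Merune is not Uleth; base rate stands.
Duty = 2,847 × $2.26 = $6,434.22.
Line 2 (79.67, Uleth, 3,625 kg, $757,407.50):
Base rate for 79.67 is $7.06/kg.
Origin Uleth qualifies under the Tyrania–Uleth agreement and 79.67 is covered: preferential rate Free applies instead.
The additional-duty order on 79.67 targets Merova, not Uleth; it does not apply.
Duty = $757,407.50 × 0% = $0.00.
Line 3 (47.95, Merune, 765 m², $66,937.50):
Base rate for 47.95 is 13.5% + $0.94/m².
Duty = $66,937.50 × 13.5% + 765 × $0.94 = $9,755.66.
Total = $6,434.22 + $0.00 + $9,755.66 = $16,189.88.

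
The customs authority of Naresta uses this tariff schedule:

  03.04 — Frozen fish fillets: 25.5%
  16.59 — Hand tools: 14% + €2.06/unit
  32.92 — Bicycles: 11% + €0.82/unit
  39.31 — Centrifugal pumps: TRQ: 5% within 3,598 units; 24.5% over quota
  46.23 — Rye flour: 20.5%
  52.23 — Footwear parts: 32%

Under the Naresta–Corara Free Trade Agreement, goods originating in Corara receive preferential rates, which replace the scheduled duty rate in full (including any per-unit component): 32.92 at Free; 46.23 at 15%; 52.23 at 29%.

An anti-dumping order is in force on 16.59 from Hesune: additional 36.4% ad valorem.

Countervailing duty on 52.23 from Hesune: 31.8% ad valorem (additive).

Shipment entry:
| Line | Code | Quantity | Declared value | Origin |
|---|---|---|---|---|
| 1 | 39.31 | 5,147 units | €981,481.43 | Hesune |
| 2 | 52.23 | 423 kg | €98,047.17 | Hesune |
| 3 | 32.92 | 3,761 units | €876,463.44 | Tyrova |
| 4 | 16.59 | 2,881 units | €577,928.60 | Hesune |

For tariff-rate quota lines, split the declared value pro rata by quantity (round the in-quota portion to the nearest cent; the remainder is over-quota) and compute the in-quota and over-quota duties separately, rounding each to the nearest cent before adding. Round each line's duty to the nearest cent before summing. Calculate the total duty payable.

€565,932.90

Line 1 (39.31, Hesune, 5,147 units, €981,481.43):
Code 39.31 is under a tariff-rate quota (threshold 3,598 units). In-quota: 3,598 units at 5%; over-quota: 1,549 units at 24.5%.
Pro-rata value split: in-quota = €981,481.43 × 3,598/5,147 = €686,102.62; over-quota = €981,481.43 − €686,102.62 = €295,378.81.
In-quota duty = €686,102.62 × 5% = €34,305.13. Over-quota duty = €295,378.81 × 24.5% = €72,367.81.
Line duty = €34,305.13 + €72,367.81 = €106,672.94.
Line 2 (52.23, Hesune, 423 kg, €98,047.17):
Base rate for 52.23 is 32%.
52.23 has an FTA preferential rate, but origin Hesune is not Corara; base rate stands.
Additional duty on 52.23 from Hesune: +31.8%. Applied ad valorem rate: 32% + 31.8% = 63.8%.
Duty = €98,047.17 × 63.8% = €62,554.09.
Line 3 (32.92, Tyrova, 3,761 units, €876,463.44):
Base rate for 32.92 is 11% + €0.82/unit.
32.92 has an FTA preferential rate, but origin Tyrova is not Corara; base rate stands.
Duty = €876,463.44 × 11% + 3,761 × €0.82 = €99,495.00.
Line 4 (16.59, Hesune, 2,881 units, €577,928.60):
Base rate for 16.59 is 14% + €2.06/unit.
Additional duty on 16.59 from Hesune: +36.4%. Applied ad valorem rate: 14% + 36.4% = 50.4%.
Duty = €577,928.60 × 50.4% + 2,881 × €2.06 = €297,210.87.
Total = €106,672.94 + €62,554.09 + €99,495.00 + €297,210.87 = €565,932.90.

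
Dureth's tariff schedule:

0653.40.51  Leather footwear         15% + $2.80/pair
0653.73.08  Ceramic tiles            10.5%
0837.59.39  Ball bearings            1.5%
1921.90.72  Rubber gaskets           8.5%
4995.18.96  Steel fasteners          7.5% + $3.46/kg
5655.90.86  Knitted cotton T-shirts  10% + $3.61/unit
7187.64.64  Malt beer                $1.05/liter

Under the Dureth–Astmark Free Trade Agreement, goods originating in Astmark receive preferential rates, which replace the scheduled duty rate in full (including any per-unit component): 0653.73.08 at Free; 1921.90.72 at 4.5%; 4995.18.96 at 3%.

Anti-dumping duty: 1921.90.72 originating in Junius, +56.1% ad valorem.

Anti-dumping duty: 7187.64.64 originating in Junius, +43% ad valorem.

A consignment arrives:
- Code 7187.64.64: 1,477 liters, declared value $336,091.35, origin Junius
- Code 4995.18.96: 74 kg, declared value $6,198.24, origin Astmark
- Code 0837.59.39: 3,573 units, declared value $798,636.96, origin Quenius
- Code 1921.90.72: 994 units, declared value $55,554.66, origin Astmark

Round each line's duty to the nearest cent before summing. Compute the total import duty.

Line 1 (7187.64.64, Junius, 1,477 liters, $336,091.35):
Base rate for 7187.64.64 is $1.05/liter.
Additional duty on 7187.64.64 from Junius: +43% ad valorem. Applied ad valorem rate = 43%.
Duty = $336,091.35 × 43% + 1,477 × $1.05 = $146,070.13.
Line 2 (4995.18.96, Astmark, 74 kg, $6,198.24):
Base rate for 4995.18.96 is 7.5% + $3.46/kg.
Origin Astmark qualifies under the Dureth–Astmark agreement and 4995.18.96 is covered: preferential rate 3% applies instead.
Duty = $6,198.24 × 3% = $185.95.
Line 3 (0837.59.39, Quenius, 3,573 units, $798,636.96):
Base rate for 0837.59.39 is 1.5%.
Duty = $798,636.96 × 1.5% = $11,979.55.
Line 4 (1921.90.72, Astmark, 994 units, $55,554.66):
Base rate for 1921.90.72 is 8.5%.
Origin Astmark qualifies under the Dureth–Astmark agreement and 1921.90.72 is covered: preferential rate 4.5% applies instead.
The additional-duty order on 1921.90.72 targets Junius, not Astmark; it does not apply.
Duty = $55,554.66 × 4.5% = $2,499.96.
Total = $146,070.13 + $185.95 + $11,979.55 + $2,499.96 = $160,735.59.

$160,735.59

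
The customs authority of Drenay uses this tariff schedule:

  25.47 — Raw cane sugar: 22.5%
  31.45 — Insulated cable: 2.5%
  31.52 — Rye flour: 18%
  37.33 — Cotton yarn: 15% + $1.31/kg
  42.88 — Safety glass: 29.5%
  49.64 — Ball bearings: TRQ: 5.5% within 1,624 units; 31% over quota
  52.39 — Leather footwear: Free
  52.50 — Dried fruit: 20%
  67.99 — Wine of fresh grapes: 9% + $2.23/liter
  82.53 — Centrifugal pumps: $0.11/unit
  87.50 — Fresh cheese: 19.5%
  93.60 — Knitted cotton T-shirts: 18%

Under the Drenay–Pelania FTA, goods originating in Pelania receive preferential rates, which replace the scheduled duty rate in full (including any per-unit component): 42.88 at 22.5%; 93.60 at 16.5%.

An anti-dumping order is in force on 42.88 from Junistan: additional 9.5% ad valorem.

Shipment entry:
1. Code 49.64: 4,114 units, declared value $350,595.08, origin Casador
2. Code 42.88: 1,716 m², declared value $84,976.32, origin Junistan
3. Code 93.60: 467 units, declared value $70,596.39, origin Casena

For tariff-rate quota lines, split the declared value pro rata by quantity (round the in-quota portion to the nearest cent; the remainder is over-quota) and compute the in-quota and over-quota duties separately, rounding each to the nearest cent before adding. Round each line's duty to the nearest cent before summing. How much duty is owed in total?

$119,241.28

Line 1 (49.64, Casador, 4,114 units, $350,595.08):
Code 49.64 is under a tariff-rate quota (threshold 1,624 units). In-quota: 1,624 units at 5.5%; over-quota: 2,490 units at 31%.
Pro-rata value split: in-quota = $350,595.08 × 1,624/4,114 = $138,397.28; over-quota = $350,595.08 − $138,397.28 = $212,197.80.
In-quota duty = $138,397.28 × 5.5% = $7,611.85. Over-quota duty = $212,197.80 × 31% = $65,781.32.
Line duty = $7,611.85 + $65,781.32 = $73,393.17.
Line 2 (42.88, Junistan, 1,716 m², $84,976.32):
Base rate for 42.88 is 29.5%.
42.88 has an FTA preferential rate, but origin Junistan is not Pelania; base rate stands.
Additional duty on 42.88 from Junistan: +9.5%. Applied ad valorem rate: 29.5% + 9.5% = 39%.
Duty = $84,976.32 × 39% = $33,140.76.
Line 3 (93.60, Casena, 467 units, $70,596.39):
Base rate for 93.60 is 18%.
93.60 has an FTA preferential rate, but origin Casena is not Pelania; base rate stands.
Duty = $70,596.39 × 18% = $12,707.35.
Total = $73,393.17 + $33,140.76 + $12,707.35 = $119,241.28.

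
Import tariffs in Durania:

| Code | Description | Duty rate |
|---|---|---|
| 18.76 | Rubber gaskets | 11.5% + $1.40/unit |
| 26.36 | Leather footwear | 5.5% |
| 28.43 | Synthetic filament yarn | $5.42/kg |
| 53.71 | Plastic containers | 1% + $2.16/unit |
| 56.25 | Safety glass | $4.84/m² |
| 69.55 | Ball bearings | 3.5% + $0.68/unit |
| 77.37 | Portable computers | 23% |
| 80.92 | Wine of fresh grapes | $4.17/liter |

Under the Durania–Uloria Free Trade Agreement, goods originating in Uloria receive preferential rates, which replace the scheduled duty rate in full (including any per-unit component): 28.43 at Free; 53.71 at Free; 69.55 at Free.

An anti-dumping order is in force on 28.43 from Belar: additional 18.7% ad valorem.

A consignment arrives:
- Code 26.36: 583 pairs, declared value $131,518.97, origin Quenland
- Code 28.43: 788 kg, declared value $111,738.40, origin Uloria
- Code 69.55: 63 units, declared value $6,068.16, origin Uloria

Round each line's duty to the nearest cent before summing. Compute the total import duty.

$7,233.54

Line 1 (26.36, Quenland, 583 pairs, $131,518.97):
Base rate for 26.36 is 5.5%.
Duty = $131,518.97 × 5.5% = $7,233.54.
Line 2 (28.43, Uloria, 788 kg, $111,738.40):
Base rate for 28.43 is $5.42/kg.
Origin Uloria qualifies under the Durania–Uloria agreement and 28.43 is covered: preferential rate Free applies instead.
The additional-duty order on 28.43 targets Belar, not Uloria; it does not apply.
Duty = $111,738.40 × 0% = $0.00.
Line 3 (69.55, Uloria, 63 units, $6,068.16):
Base rate for 69.55 is 3.5% + $0.68/unit.
Origin Uloria qualifies under the Durania–Uloria agreement and 69.55 is covered: preferential rate Free applies instead.
Duty = $6,068.16 × 0% = $0.00.
Total = $7,233.54 + $0.00 + $0.00 = $7,233.54.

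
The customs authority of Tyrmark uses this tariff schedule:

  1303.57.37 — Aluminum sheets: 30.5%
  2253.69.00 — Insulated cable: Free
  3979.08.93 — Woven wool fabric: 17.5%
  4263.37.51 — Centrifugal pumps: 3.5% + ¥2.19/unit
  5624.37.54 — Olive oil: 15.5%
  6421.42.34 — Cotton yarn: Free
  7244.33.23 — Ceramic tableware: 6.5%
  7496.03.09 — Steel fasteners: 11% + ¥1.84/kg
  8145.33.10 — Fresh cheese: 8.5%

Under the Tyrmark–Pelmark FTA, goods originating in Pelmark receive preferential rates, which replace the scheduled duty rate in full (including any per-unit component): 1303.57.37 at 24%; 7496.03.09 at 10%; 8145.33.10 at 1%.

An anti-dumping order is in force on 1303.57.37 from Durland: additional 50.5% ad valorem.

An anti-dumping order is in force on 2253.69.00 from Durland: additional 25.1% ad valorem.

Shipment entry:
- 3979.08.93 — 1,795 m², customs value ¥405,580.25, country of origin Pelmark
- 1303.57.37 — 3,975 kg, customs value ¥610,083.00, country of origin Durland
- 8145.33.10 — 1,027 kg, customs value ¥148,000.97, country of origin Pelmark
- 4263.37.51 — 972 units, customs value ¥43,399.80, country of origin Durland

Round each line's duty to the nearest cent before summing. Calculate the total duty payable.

¥570,271.45

Line 1 (3979.08.93, Pelmark, 1,795 m², ¥405,580.25):
Base rate for 3979.08.93 is 17.5%.
Origin Pelmark is the FTA partner but 3979.08.93 is not on the preference list; base rate stands.
Duty = ¥405,580.25 × 17.5% = ¥70,976.54.
Line 2 (1303.57.37, Durland, 3,975 kg, ¥610,083.00):
Base rate for 1303.57.37 is 30.5%.
1303.57.37 has an FTA preferential rate, but origin Durland is not Pelmark; base rate stands.
Additional duty on 1303.57.37 from Durland: +50.5%. Applied ad valorem rate: 30.5% + 50.5% = 81%.
Duty = ¥610,083.00 × 81% = ¥494,167.23.
Line 3 (8145.33.10, Pelmark, 1,027 kg, ¥148,000.97):
Base rate for 8145.33.10 is 8.5%.
Origin Pelmark qualifies under the Tyrmark–Pelmark agreement and 8145.33.10 is covered: preferential rate 1% applies instead.
Duty = ¥148,000.97 × 1% = ¥1,480.01.
Line 4 (4263.37.51, Durland, 972 units, ¥43,399.80):
Base rate for 4263.37.51 is 3.5% + ¥2.19/unit.
Duty = ¥43,399.80 × 3.5% + 972 × ¥2.19 = ¥3,647.67.
Total = ¥70,976.54 + ¥494,167.23 + ¥1,480.01 + ¥3,647.67 = ¥570,271.45.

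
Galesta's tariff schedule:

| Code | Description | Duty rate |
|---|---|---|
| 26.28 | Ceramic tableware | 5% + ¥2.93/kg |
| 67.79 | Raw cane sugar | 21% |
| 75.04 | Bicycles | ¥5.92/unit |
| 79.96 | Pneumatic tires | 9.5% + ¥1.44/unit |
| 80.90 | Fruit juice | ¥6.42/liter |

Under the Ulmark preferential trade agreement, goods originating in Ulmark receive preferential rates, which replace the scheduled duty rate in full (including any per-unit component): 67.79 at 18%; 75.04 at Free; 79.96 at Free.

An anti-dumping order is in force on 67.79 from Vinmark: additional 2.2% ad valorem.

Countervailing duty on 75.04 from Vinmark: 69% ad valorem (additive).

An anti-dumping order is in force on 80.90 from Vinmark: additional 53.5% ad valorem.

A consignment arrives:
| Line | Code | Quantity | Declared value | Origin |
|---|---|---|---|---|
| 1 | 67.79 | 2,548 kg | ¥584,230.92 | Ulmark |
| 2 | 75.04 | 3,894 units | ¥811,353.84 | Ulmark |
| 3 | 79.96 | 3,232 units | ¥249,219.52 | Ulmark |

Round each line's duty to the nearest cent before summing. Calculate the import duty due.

¥105,161.57

Line 1 (67.79, Ulmark, 2,548 kg, ¥584,230.92):
Base rate for 67.79 is 21%.
Origin Ulmark qualifies under the Galesta–Ulmark agreement and 67.79 is covered: preferential rate 18% applies instead.
The additional-duty order on 67.79 targets Vinmark, not Ulmark; it does not apply.
Duty = ¥584,230.92 × 18% = ¥105,161.57.
Line 2 (75.04, Ulmark, 3,894 units, ¥811,353.84):
Base rate for 75.04 is ¥5.92/unit.
Origin Ulmark qualifies under the Galesta–Ulmark agreement and 75.04 is covered: preferential rate Free applies instead.
The additional-duty order on 75.04 targets Vinmark, not Ulmark; it does not apply.
Duty = ¥811,353.84 × 0% = ¥0.00.
Line 3 (79.96, Ulmark, 3,232 units, ¥249,219.52):
Base rate for 79.96 is 9.5% + ¥1.44/unit.
Origin Ulmark qualifies under the Galesta–Ulmark agreement and 79.96 is covered: preferential rate Free applies instead.
Duty = ¥249,219.52 × 0% = ¥0.00.
Total = ¥105,161.57 + ¥0.00 + ¥0.00 = ¥105,161.57.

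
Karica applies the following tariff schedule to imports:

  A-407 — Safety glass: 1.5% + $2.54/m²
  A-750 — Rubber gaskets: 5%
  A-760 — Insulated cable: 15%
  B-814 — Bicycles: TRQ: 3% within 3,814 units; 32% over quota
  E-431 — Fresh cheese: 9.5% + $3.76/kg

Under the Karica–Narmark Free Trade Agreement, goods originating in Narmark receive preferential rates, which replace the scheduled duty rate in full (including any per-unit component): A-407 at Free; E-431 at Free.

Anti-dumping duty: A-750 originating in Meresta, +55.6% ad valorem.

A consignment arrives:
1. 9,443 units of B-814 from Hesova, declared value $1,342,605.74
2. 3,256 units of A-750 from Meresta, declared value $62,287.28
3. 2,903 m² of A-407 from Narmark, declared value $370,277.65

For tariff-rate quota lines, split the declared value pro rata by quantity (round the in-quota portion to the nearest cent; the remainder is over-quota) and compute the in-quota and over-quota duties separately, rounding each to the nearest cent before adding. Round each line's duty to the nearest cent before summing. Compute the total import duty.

Line 1 (B-814, Hesova, 9,443 units, $1,342,605.74):
Code B-814 is under a tariff-rate quota (threshold 3,814 units). In-quota: 3,814 units at 3%; over-quota: 5,629 units at 32%.
Pro-rata value split: in-quota = $1,342,605.74 × 3,814/9,443 = $542,274.52; over-quota = $1,342,605.74 − $542,274.52 = $800,331.22.
In-quota duty = $542,274.52 × 3% = $16,268.24. Over-quota duty = $800,331.22 × 32% = $256,105.99.
Line duty = $16,268.24 + $256,105.99 = $272,374.23.
Line 2 (A-750, Meresta, 3,256 units, $62,287.28):
Base rate for A-750 is 5%.
Additional duty on A-750 from Meresta: +55.6%. Applied ad valorem rate: 5% + 55.6% = 60.6%.
Duty = $62,287.28 × 60.6% = $37,746.09.
Line 3 (A-407, Narmark, 2,903 m², $370,277.65):
Base rate for A-407 is 1.5% + $2.54/m².
Origin Narmark qualifies under the Karica–Narmark agreement and A-407 is covered: preferential rate Free applies instead.
Duty = $370,277.65 × 0% = $0.00.
Total = $272,374.23 + $37,746.09 + $0.00 = $310,120.32.

$310,120.32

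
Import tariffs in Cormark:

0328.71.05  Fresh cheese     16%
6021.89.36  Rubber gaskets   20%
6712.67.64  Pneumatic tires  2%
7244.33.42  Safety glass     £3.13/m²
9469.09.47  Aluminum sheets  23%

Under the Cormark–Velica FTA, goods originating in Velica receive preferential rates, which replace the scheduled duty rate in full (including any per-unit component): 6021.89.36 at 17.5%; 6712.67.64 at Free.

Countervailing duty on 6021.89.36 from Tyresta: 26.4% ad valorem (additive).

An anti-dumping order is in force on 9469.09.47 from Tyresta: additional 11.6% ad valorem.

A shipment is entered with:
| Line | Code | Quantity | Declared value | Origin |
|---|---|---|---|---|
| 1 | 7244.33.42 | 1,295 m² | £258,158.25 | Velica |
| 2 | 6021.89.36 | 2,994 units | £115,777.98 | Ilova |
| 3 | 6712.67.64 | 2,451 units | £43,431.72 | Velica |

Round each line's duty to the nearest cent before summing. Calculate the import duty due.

Line 1 (7244.33.42, Velica, 1,295 m², £258,158.25):
Base rate for 7244.33.42 is £3.13/m².
Origin Velica is the FTA partner but 7244.33.42 is not on the preference list; base rate stands.
Duty = 1,295 × £3.13 = £4,053.35.
Line 2 (6021.89.36, Ilova, 2,994 units, £115,777.98):
Base rate for 6021.89.36 is 20%.
6021.89.36 has an FTA preferential rate, but origin Ilova is not Velica; base rate stands.
The additional-duty order on 6021.89.36 targets Tyresta, not Ilova; it does not apply.
Duty = £115,777.98 × 20% = £23,155.60.
Line 3 (6712.67.64, Velica, 2,451 units, £43,431.72):
Base rate for 6712.67.64 is 2%.
Origin Velica qualifies under the Cormark–Velica agreement and 6712.67.64 is covered: preferential rate Free applies instead.
Duty = £43,431.72 × 0% = £0.00.
Total = £4,053.35 + £23,155.60 + £0.00 = £27,208.95.

£27,208.95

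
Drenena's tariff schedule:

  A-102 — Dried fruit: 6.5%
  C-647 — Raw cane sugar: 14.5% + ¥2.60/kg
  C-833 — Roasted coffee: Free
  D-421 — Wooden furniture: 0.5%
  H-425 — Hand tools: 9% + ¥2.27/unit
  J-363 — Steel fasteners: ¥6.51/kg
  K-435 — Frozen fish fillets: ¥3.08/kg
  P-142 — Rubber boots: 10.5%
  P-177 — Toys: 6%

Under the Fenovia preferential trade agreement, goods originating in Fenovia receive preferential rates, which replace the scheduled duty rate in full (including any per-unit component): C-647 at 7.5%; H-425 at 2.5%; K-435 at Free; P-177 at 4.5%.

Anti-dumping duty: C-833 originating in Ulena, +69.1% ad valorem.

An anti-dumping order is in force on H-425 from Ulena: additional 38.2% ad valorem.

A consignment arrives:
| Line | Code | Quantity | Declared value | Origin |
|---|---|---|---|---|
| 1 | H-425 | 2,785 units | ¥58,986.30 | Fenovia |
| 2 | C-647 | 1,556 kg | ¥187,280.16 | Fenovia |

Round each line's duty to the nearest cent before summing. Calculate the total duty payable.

¥15,520.67

Line 1 (H-425, Fenovia, 2,785 units, ¥58,986.30):
Base rate for H-425 is 9% + ¥2.27/unit.
Origin Fenovia qualifies under the Drenena–Fenovia agreement and H-425 is covered: preferential rate 2.5% applies instead.
The additional-duty order on H-425 targets Ulena, not Fenovia; it does not apply.
Duty = ¥58,986.30 × 2.5% = ¥1,474.66.
Line 2 (C-647, Fenovia, 1,556 kg, ¥187,280.16):
Base rate for C-647 is 14.5% + ¥2.60/kg.
Origin Fenovia qualifies under the Drenena–Fenovia agreement and C-647 is covered: preferential rate 7.5% applies instead.
Duty = ¥187,280.16 × 7.5% = ¥14,046.01.
Total = ¥1,474.66 + ¥14,046.01 = ¥15,520.67.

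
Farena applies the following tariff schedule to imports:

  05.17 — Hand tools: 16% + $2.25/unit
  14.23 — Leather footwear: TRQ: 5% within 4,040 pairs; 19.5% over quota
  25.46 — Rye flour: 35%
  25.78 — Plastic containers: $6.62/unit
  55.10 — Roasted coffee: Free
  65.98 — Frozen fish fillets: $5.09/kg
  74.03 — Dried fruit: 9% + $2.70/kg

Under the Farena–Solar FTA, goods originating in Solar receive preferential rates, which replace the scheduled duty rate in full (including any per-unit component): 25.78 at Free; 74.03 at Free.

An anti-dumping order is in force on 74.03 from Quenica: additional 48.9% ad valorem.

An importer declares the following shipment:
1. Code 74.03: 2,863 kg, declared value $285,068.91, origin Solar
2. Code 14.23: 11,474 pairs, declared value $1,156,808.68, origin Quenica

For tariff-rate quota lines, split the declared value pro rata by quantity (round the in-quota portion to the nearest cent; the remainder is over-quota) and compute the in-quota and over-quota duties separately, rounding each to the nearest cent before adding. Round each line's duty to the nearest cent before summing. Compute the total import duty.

$166,517.34

Line 1 (74.03, Solar, 2,863 kg, $285,068.91):
Base rate for 74.03 is 9% + $2.70/kg.
Origin Solar qualifies under the Farena–Solar agreement and 74.03 is covered: preferential rate Free applies instead.
The additional-duty order on 74.03 targets Quenica, not Solar; it does not apply.
Duty = $285,068.91 × 0% = $0.00.
Line 2 (14.23, Quenica, 11,474 pairs, $1,156,808.68):
Code 14.23 is under a tariff-rate quota (threshold 4,040 pairs). In-quota: 4,040 pairs at 5%; over-quota: 7,434 pairs at 19.5%.
Pro-rata value split: in-quota = $1,156,808.68 × 4,040/11,474 = $407,312.80; over-quota = $1,156,808.68 − $407,312.80 = $749,495.88.
In-quota duty = $407,312.80 × 5% = $20,365.64. Over-quota duty = $749,495.88 × 19.5% = $146,151.70.
Line duty = $20,365.64 + $146,151.70 = $166,517.34.
Total = $0.00 + $166,517.34 = $166,517.34.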